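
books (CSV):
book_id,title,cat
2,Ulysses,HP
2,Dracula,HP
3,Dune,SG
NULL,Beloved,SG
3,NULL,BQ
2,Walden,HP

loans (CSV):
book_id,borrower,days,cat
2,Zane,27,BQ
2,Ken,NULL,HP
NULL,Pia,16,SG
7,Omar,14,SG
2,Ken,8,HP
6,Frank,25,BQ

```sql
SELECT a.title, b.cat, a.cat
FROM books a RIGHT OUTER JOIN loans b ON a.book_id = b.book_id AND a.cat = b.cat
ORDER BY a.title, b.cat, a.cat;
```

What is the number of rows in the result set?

10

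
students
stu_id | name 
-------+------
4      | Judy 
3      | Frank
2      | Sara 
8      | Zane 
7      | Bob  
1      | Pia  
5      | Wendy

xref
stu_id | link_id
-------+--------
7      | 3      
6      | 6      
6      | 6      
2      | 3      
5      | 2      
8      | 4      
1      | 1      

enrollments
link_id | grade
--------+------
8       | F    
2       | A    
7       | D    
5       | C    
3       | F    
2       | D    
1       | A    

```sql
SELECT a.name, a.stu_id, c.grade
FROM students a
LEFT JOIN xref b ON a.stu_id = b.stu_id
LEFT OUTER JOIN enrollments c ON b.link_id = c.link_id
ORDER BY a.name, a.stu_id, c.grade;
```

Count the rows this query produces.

8

Joins associate left-to-right: students LEFT JOIN xref on stu_id gives 7 intermediate row(s).
Then LEFT JOIN `enrollments c` on link_id: each of those 7 rows is kept; rows whose b.link_id has no match in c get NULL for c's columns.
Result: 8 row(s).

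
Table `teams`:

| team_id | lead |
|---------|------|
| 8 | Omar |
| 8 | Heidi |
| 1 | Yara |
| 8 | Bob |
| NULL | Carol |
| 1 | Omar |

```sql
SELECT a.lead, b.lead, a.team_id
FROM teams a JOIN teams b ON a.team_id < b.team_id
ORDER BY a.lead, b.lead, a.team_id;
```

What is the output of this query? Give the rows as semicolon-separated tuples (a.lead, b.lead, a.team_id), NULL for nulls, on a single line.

(Omar, Bob, 1); (Omar, Heidi, 1); (Omar, Omar, 1); (Yara, Bob, 1); (Yara, Heidi, 1); (Yara, Omar, 1)

INNER JOIN keeps only pairs where the ON condition holds.
Matching on a.team_id < b.team_id. A NULL in a compared column never satisfies the condition.
- team_id=8: no matching b row, dropped.
- team_id=8: no matching b row, dropped.
- team_id=1: 3 matching b row(s), so 3 row(s) emitted.
- team_id=8: no matching b row, dropped.
- team_id=NULL: no matching b row, dropped.
- team_id=1: 3 matching b row(s), so 3 row(s) emitted.
After projecting and ordering:
a.lead | b.lead | a.team_id
Omar | Bob | 1
Omar | Heidi | 1
Omar | Omar | 1
Yara | Bob | 1
Yara | Heidi | 1
Yara | Omar | 1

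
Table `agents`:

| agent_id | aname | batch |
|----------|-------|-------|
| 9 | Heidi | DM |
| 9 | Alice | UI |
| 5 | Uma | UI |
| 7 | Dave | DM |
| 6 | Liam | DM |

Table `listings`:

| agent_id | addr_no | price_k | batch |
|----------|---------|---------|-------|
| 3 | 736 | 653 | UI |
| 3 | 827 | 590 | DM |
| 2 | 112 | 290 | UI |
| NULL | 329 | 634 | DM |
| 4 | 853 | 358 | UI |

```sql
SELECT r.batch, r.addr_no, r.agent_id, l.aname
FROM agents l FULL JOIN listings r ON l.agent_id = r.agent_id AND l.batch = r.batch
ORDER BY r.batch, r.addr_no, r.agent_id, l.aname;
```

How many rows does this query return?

10

FULL OUTER JOIN keeps every row from both sides; unmatched rows get NULL for the other side's columns.
Matching on l.agent_id = r.agent_id AND l.batch = r.batch. A NULL in a compared column never satisfies the condition.
Matched pairs: 0; unmatched l rows kept: 5; unmatched r rows kept: 5.
Total: 0 matched + 10 padded = 10 rows.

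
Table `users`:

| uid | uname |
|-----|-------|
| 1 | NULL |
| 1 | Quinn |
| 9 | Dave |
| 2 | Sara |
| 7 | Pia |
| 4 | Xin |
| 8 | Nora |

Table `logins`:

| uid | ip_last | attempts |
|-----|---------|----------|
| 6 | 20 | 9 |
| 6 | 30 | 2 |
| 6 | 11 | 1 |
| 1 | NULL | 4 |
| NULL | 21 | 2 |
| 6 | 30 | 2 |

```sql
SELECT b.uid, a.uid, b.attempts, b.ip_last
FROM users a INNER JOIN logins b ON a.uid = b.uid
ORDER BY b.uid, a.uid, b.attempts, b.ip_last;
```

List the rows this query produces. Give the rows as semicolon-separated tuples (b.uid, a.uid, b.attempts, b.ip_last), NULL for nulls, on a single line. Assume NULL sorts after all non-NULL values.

INNER JOIN keeps only pairs where the ON condition holds.
Matching on a.uid = b.uid. A NULL in a compared column never satisfies the condition.
- uid=1: 1 matching b row(s), so 1 row(s) emitted.
- uid=1: 1 matching b row(s), so 1 row(s) emitted.
- uid=9: no matching b row, dropped.
- uid=2: no matching b row, dropped.
- uid=7: no matching b row, dropped.
- uid=4: no matching b row, dropped.
- uid=8: no matching b row, dropped.
After projecting and ordering:
b.uid | a.uid | b.attempts | b.ip_last
1 | 1 | 4 | NULL
1 | 1 | 4 | NULL

(1, 1, 4, NULL); (1, 1, 4, NULL)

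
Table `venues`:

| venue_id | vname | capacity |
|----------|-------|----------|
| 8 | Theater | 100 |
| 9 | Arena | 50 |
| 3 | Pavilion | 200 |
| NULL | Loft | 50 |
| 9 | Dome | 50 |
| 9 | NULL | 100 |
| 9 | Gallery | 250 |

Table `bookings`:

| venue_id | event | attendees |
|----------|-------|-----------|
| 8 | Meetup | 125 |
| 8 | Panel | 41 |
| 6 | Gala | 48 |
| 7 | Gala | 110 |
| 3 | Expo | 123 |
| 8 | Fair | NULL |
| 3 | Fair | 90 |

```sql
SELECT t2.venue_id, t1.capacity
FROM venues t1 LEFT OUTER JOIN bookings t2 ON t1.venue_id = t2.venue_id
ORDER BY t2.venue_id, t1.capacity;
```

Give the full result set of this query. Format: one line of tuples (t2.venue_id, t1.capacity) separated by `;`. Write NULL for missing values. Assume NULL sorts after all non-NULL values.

(3, 200); (3, 200); (8, 100); (8, 100); (8, 100); (NULL, 50); (NULL, 50); (NULL, 50); (NULL, 100); (NULL, 250)

LEFT JOIN keeps every row from `venues`; unmatched rows get NULL for `bookings`'s columns.
Matching on t1.venue_id = t2.venue_id. A NULL in a compared column never satisfies the condition.
Matched pairs: 5; unmatched t1 rows kept: 5.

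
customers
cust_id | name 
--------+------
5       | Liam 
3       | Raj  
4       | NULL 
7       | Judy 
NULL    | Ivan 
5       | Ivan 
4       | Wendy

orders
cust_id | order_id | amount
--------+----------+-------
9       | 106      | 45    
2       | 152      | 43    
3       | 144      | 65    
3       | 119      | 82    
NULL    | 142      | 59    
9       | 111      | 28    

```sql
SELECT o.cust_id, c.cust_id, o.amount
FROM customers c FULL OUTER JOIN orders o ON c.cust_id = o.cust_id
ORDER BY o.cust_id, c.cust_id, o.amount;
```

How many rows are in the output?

FULL OUTER JOIN keeps every row from both sides; unmatched rows get NULL for the other side's columns.
Matching on c.cust_id = o.cust_id. A NULL in a compared column never satisfies the condition.
Matched pairs: 2; unmatched c rows kept: 6; unmatched o rows kept: 4.
Total: 2 matched + 10 padded = 12 rows.

12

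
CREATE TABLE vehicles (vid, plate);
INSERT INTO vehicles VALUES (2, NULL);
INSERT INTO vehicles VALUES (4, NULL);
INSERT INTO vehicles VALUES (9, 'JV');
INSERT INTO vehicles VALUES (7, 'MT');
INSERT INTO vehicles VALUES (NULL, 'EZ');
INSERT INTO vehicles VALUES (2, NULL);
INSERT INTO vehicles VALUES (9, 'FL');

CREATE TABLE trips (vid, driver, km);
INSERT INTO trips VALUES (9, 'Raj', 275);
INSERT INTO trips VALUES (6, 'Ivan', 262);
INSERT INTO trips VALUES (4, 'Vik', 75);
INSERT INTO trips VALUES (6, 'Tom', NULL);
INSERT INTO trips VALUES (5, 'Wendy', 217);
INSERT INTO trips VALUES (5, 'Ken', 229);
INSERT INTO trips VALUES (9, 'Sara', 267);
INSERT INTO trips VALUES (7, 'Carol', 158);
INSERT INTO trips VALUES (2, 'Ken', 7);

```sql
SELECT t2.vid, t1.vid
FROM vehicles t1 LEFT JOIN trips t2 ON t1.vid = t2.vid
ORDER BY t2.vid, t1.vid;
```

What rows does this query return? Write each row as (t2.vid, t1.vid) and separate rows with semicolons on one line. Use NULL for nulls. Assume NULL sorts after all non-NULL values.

LEFT JOIN keeps every row from `vehicles`; unmatched rows get NULL for `trips`'s columns.
Matching on t1.vid = t2.vid. A NULL in a compared column never satisfies the condition.
Matched pairs: 8; unmatched t1 rows kept: 1.

(2, 2); (2, 2); (4, 4); (7, 7); (9, 9); (9, 9); (9, 9); (9, 9); (NULL, NULL)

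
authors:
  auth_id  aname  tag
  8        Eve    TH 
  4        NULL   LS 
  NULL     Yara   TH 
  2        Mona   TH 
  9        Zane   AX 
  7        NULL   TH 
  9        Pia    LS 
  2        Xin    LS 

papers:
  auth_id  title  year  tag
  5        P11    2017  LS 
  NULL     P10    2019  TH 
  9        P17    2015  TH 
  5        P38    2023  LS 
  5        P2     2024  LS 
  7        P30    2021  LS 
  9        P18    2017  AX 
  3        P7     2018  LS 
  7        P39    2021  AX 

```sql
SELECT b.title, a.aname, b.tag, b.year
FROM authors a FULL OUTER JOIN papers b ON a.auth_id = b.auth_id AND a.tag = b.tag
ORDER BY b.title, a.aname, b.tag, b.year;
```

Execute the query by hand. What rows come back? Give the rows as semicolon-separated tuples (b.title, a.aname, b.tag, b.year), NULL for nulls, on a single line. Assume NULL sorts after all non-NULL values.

FULL OUTER JOIN keeps every row from both sides; unmatched rows get NULL for the other side's columns.
Matching on a.auth_id = b.auth_id AND a.tag = b.tag. A NULL in a compared column never satisfies the condition.
Matched pairs: 1; unmatched a rows kept: 7; unmatched b rows kept: 8.

(P10, NULL, TH, 2019); (P11, NULL, LS, 2017); (P17, NULL, TH, 2015); (P18, Zane, AX, 2017); (P2, NULL, LS, 2024); (P30, NULL, LS, 2021); (P38, NULL, LS, 2023); (P39, NULL, AX, 2021); (P7, NULL, LS, 2018); (NULL, Eve, NULL, NULL); (NULL, Mona, NULL, NULL); (NULL, Pia, NULL, NULL); (NULL, Xin, NULL, NULL); (NULL, Yara, NULL, NULL); (NULL, NULL, NULL, NULL); (NULL, NULL, NULL, NULL)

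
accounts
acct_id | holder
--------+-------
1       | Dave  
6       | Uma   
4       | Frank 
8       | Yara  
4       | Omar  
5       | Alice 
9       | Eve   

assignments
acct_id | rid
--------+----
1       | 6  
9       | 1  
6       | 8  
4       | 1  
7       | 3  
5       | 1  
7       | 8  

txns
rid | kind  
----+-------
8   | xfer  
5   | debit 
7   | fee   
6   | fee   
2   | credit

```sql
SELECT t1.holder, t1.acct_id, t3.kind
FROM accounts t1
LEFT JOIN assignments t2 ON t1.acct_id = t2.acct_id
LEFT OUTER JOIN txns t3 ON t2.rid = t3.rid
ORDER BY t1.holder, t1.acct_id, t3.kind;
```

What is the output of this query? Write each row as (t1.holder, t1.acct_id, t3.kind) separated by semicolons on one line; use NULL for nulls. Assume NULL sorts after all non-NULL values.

(Alice, 5, NULL); (Dave, 1, fee); (Eve, 9, NULL); (Frank, 4, NULL); (Omar, 4, NULL); (Uma, 6, xfer); (Yara, 8, NULL)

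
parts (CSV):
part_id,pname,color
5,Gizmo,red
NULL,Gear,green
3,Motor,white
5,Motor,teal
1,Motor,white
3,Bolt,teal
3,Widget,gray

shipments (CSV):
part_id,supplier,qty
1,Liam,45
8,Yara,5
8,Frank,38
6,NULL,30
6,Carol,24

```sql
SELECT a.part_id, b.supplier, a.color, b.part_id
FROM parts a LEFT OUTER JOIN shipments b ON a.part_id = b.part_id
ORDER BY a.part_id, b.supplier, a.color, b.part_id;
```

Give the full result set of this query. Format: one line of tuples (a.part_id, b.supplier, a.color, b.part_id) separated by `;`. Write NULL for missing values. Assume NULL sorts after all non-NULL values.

(1, Liam, white, 1); (3, NULL, gray, NULL); (3, NULL, teal, NULL); (3, NULL, white, NULL); (5, NULL, red, NULL); (5, NULL, teal, NULL); (NULL, NULL, green, NULL)

LEFT JOIN keeps every row from `parts`; unmatched rows get NULL for `shipments`'s columns.
Matching on a.part_id = b.part_id. A NULL in a compared column never satisfies the condition.
Matched pairs: 1; unmatched a rows kept: 6.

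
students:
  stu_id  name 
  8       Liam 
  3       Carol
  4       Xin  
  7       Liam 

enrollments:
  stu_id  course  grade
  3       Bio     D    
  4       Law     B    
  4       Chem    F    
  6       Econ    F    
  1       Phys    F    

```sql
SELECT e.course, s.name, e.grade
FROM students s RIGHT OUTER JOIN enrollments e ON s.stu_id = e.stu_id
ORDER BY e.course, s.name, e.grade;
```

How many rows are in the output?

5

RIGHT JOIN keeps every row from `enrollments`; unmatched rows get NULL for `students`'s columns.
Matching on s.stu_id = e.stu_id.
Matched pairs: 3; unmatched e rows kept: 2.
Total: 3 matched + 2 padded = 5 rows.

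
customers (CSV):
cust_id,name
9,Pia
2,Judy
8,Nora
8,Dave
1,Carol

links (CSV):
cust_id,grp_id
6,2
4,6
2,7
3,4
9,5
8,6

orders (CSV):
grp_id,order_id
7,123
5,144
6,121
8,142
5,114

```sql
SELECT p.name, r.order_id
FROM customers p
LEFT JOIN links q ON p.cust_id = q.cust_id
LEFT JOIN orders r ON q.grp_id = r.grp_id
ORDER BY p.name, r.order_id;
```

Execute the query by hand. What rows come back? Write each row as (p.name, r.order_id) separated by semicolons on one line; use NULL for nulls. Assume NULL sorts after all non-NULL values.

(Carol, NULL); (Dave, 121); (Judy, 123); (Nora, 121); (Pia, 114); (Pia, 144)

Joins associate left-to-right: customers LEFT JOIN links on cust_id gives 5 intermediate row(s).
Then LEFT JOIN `orders r` on grp_id: each of those 5 rows is kept; rows whose q.grp_id has no match in r get NULL for r's columns.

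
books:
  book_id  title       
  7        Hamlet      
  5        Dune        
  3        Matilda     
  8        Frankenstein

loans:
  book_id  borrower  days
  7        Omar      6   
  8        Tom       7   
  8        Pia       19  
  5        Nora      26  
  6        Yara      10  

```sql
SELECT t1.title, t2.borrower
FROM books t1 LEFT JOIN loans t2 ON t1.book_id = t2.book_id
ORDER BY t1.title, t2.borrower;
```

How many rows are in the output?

5

LEFT JOIN keeps every row from `books`; unmatched rows get NULL for `loans`'s columns.
Matching on t1.book_id = t2.book_id.
- t1 row (book_id=7): matches 1 t2 row(s) → 1 output row(s).
- t1 row (book_id=5): matches 1 t2 row(s) → 1 output row(s).
- t1 row (book_id=3): no match → kept, t2 columns NULL.
- t1 row (book_id=8): matches 2 t2 row(s) → 2 output row(s).
Total: 4 matched + 1 padded = 5 rows.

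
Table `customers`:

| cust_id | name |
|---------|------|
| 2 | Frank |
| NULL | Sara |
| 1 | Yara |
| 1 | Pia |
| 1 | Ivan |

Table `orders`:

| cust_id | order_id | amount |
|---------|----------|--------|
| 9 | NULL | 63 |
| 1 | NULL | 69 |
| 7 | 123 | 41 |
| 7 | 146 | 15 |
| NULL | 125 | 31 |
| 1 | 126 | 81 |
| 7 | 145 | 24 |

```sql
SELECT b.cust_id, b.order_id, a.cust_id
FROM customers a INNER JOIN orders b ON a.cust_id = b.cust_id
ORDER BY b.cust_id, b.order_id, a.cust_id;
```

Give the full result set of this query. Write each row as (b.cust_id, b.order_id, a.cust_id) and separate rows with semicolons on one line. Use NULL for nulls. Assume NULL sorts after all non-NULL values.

(1, 126, 1); (1, 126, 1); (1, 126, 1); (1, NULL, 1); (1, NULL, 1); (1, NULL, 1)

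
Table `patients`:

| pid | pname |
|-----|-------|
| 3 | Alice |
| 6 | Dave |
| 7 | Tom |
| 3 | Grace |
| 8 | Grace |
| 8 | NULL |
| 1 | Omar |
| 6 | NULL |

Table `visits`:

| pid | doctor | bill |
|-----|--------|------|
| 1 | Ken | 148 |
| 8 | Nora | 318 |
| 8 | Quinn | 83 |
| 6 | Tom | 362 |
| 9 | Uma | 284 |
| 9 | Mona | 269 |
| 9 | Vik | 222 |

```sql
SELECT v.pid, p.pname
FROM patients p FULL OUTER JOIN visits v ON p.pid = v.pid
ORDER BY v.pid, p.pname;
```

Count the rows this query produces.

13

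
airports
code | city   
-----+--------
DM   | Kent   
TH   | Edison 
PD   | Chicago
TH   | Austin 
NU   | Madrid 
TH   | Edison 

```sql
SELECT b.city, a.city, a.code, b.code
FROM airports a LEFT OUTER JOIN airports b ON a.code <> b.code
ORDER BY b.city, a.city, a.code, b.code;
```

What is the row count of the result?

24

LEFT JOIN keeps every row from `airports a`; unmatched rows get NULL for `airports b`'s columns.
Matching on a.code <> b.code.
- code=DM: 5 matching b row(s), so 5 row(s) emitted.
- code=TH: 3 matching b row(s), so 3 row(s) emitted.
- code=PD: 5 matching b row(s), so 5 row(s) emitted.
- code=TH: 3 matching b row(s), so 3 row(s) emitted.
- code=NU: 5 matching b row(s), so 5 row(s) emitted.
- code=TH: 3 matching b row(s), so 3 row(s) emitted.
Total: 24 rows.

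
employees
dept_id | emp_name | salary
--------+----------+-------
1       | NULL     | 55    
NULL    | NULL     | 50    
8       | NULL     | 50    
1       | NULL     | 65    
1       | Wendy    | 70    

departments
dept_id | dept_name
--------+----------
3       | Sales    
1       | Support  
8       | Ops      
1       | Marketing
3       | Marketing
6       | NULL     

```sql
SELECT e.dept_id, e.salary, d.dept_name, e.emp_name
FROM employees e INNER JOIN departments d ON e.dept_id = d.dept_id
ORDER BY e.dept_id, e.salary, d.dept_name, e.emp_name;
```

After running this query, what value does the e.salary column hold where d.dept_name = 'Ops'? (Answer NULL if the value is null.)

INNER JOIN keeps only pairs where the ON condition holds.
Matching on e.dept_id = d.dept_id. A NULL in a compared column never satisfies the condition.
Matched pairs: 7.

50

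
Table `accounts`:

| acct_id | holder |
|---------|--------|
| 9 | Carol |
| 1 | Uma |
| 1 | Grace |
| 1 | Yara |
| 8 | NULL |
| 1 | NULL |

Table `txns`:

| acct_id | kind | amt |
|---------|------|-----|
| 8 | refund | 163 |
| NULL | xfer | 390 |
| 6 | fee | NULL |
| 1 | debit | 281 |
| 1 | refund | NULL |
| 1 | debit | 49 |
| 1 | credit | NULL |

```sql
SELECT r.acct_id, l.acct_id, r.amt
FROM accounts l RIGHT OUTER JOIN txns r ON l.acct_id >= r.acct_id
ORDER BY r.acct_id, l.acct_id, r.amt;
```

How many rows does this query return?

RIGHT JOIN keeps every row from `txns`; unmatched rows get NULL for `accounts`'s columns.
Matching on l.acct_id >= r.acct_id. A NULL in a compared column never satisfies the condition.
Matched pairs: 28; unmatched r rows kept: 1.
Total: 28 matched + 1 padded = 29 rows.

29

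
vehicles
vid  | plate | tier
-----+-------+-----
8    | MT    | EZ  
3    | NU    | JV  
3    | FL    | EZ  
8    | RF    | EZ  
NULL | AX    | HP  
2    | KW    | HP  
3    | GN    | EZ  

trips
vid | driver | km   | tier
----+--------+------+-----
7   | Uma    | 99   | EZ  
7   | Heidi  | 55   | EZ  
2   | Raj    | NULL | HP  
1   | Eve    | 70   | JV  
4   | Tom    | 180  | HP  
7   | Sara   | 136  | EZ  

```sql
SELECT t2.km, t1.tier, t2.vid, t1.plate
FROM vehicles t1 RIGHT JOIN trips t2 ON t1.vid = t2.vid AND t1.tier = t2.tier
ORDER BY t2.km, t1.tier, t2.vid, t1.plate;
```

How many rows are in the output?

RIGHT JOIN keeps every row from `trips`; unmatched rows get NULL for `vehicles`'s columns.
Matching on t1.vid = t2.vid AND t1.tier = t2.tier. A NULL in a compared column never satisfies the condition.
- t1[0] vid=8, tier=EZ → no match.
- t1[1] vid=3, tier=JV → no match.
- t1[2] vid=3, tier=EZ → no match.
- t1[3] vid=8, tier=EZ → no match.
- t1[4] vid=NULL, tier=HP → no match.
- t1[5] vid=2, tier=HP → 1 match(es) in t2 → 1 row(s).
- t1[6] vid=3, tier=EZ → no match.
- plus 5 unmatched t2 row(s), each kept with NULL t1 columns.
Total: 1 matched + 5 padded = 6 rows.

6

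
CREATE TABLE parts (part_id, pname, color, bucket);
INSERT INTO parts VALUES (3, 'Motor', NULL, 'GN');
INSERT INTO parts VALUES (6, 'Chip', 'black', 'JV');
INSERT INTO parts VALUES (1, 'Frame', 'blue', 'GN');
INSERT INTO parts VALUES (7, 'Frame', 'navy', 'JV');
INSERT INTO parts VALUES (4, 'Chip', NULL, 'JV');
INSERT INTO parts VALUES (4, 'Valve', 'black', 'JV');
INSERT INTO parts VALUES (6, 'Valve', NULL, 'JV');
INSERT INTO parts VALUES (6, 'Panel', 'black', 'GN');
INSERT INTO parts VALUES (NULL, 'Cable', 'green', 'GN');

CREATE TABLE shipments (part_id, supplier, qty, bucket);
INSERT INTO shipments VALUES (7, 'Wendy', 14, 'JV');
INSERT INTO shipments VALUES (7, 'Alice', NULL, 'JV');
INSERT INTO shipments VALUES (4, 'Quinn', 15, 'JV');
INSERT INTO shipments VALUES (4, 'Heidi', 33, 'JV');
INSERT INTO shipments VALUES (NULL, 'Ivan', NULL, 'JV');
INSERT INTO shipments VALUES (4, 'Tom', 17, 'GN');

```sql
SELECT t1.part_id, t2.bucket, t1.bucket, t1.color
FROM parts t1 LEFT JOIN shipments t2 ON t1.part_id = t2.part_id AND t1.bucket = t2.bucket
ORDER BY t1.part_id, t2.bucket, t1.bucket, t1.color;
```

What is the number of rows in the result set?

LEFT JOIN keeps every row from `parts`; unmatched rows get NULL for `shipments`'s columns.
Matching on t1.part_id = t2.part_id AND t1.bucket = t2.bucket. A NULL in a compared column never satisfies the condition.
Matched pairs: 6; unmatched t1 rows kept: 6.
Total: 6 matched + 6 padded = 12 rows.

12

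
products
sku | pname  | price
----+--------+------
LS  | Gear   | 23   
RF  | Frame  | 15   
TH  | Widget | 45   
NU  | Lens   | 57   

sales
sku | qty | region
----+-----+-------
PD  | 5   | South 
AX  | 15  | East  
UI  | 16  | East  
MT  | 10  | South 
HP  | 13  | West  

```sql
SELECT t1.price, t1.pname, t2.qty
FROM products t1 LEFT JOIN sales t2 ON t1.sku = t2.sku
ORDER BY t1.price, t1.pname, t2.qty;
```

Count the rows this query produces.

4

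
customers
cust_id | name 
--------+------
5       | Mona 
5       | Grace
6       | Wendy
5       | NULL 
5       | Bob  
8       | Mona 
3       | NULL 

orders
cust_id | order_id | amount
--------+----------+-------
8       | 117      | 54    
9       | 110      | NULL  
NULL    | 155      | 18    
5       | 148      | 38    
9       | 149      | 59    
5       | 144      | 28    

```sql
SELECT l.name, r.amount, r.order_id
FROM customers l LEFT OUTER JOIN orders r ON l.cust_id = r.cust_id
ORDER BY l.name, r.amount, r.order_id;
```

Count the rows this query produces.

LEFT JOIN keeps every row from `customers`; unmatched rows get NULL for `orders`'s columns.
Matching on l.cust_id = r.cust_id. A NULL in a compared column never satisfies the condition.
Matched pairs: 9; unmatched l rows kept: 2.
Total: 9 matched + 2 padded = 11 rows.

11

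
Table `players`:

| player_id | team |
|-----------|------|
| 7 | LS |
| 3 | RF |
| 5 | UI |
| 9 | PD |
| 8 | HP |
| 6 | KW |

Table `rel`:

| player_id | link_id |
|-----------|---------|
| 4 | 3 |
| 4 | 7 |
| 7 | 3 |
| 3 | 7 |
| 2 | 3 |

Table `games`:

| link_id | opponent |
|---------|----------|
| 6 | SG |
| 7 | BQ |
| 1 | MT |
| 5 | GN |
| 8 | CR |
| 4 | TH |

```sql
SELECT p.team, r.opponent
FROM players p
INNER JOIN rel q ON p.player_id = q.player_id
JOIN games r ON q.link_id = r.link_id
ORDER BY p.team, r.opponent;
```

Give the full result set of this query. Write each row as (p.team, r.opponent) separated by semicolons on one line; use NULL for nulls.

Joins associate left-to-right: players INNER JOIN rel on player_id gives 2 intermediate row(s).
Then INNER JOIN `games r` on link_id: keep only rows whose q.link_id appears in r.

(RF, BQ)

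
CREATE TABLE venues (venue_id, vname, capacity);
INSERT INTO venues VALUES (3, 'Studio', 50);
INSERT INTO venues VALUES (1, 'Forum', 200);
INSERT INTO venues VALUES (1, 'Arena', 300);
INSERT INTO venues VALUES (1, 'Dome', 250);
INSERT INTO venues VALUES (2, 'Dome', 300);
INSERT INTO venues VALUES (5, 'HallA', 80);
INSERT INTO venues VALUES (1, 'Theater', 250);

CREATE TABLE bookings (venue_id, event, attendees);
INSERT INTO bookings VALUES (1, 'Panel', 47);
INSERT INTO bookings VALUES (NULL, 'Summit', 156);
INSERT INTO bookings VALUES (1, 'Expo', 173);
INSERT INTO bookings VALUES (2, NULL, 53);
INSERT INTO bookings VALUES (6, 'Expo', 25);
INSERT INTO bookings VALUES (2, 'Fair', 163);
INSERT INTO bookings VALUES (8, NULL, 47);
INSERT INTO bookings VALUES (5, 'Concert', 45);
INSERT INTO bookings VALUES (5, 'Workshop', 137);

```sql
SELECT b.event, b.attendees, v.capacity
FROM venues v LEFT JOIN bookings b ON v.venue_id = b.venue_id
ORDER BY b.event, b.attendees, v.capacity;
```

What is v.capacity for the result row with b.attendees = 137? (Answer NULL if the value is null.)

LEFT JOIN keeps every row from `venues`; unmatched rows get NULL for `bookings`'s columns.
Matching on v.venue_id = b.venue_id. A NULL in a compared column never satisfies the condition.
- v (venue_id=3) has no partner → padded with NULL.
- v (venue_id=1) pairs with 2 row(s) of b.
- v (venue_id=1) pairs with 2 row(s) of b.
- v (venue_id=1) pairs with 2 row(s) of b.
- v (venue_id=2) pairs with 2 row(s) of b.
- v (venue_id=5) pairs with 2 row(s) of b.
- v (venue_id=1) pairs with 2 row(s) of b.

80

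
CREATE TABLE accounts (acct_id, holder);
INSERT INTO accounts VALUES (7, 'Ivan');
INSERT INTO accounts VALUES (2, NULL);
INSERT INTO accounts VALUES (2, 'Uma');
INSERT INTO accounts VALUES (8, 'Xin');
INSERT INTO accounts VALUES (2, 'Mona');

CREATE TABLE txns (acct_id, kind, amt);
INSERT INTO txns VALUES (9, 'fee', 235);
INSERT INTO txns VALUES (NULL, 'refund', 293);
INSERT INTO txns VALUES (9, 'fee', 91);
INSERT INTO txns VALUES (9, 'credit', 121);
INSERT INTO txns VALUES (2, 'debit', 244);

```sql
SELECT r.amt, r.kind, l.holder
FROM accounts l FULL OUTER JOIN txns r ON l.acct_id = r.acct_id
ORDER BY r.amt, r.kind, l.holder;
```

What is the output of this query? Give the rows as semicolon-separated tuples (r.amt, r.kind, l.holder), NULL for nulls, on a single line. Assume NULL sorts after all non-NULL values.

(91, fee, NULL); (121, credit, NULL); (235, fee, NULL); (244, debit, Mona); (244, debit, Uma); (244, debit, NULL); (293, refund, NULL); (NULL, NULL, Ivan); (NULL, NULL, Xin)

FULL OUTER JOIN keeps every row from both sides; unmatched rows get NULL for the other side's columns.
Matching on l.acct_id = r.acct_id. A NULL in a compared column never satisfies the condition.
- l[0] acct_id=7 → no match; kept with NULLs on the r side.
- l[1] acct_id=2 → 1 match(es) in r → 1 row(s).
- l[2] acct_id=2 → 1 match(es) in r → 1 row(s).
- l[3] acct_id=8 → no match; kept with NULLs on the r side.
- l[4] acct_id=2 → 1 match(es) in r → 1 row(s).
- plus 4 unmatched r row(s), each kept with NULL l columns.
After projecting and ordering:
r.amt | r.kind | l.holder
91 | fee | NULL
121 | credit | NULL
235 | fee | NULL
244 | debit | Mona
244 | debit | Uma
244 | debit | NULL
293 | refund | NULL
NULL | NULL | Ivan
NULL | NULL | Xin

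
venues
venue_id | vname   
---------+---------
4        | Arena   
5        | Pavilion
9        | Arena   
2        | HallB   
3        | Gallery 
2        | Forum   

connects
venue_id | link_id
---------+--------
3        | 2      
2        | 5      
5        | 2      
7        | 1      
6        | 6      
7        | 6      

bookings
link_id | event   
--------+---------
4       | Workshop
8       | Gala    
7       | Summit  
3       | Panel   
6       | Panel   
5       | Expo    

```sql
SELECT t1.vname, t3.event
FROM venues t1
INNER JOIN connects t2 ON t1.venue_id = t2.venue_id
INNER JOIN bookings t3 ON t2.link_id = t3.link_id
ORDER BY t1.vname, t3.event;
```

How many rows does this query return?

Evaluate left to right. First `venues t1 INNER JOIN connects t2` on venue_id: 4 row(s).
Then INNER JOIN `bookings t3` on link_id: keep only rows whose t2.link_id appears in t3.
Result: 2 row(s).

2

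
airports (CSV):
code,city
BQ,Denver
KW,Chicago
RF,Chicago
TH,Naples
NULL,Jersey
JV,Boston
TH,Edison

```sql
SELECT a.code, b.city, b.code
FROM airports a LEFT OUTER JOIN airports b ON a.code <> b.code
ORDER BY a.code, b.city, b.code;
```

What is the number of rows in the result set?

LEFT JOIN keeps every row from `airports a`; unmatched rows get NULL for `airports b`'s columns.
Matching on a.code <> b.code. A NULL in a compared column never satisfies the condition.
Matched pairs: 28; unmatched a rows kept: 1.
Total: 28 matched + 1 padded = 29 rows.

29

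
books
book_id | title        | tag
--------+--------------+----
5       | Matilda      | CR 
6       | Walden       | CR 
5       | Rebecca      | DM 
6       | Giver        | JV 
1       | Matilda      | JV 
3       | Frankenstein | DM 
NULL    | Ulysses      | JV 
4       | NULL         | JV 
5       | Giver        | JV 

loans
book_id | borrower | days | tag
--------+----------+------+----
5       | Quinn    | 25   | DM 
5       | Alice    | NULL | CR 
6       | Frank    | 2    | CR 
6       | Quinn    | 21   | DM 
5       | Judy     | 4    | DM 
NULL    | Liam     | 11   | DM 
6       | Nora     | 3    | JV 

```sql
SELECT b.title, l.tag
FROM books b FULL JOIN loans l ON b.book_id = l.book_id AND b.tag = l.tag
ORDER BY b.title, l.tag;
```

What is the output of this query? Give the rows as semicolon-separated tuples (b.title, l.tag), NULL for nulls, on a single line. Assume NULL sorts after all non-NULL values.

(Frankenstein, NULL); (Giver, JV); (Giver, NULL); (Matilda, CR); (Matilda, NULL); (Rebecca, DM); (Rebecca, DM); (Ulysses, NULL); (Walden, CR); (NULL, DM); (NULL, DM); (NULL, NULL)

FULL OUTER JOIN keeps every row from both sides; unmatched rows get NULL for the other side's columns.
Matching on b.book_id = l.book_id AND b.tag = l.tag. A NULL in a compared column never satisfies the condition.
Matched pairs: 5; unmatched b rows kept: 5; unmatched l rows kept: 2.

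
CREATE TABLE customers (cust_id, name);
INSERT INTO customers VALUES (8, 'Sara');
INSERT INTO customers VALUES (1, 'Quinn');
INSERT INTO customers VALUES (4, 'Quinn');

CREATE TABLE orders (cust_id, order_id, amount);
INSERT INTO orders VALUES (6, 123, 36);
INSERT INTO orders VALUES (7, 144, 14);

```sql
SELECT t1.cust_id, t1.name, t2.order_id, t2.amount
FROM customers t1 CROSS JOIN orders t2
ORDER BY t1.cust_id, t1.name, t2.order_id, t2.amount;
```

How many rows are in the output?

CROSS JOIN pairs every row of `customers` with every row of `orders`: 3 × 2 = 6 rows.

6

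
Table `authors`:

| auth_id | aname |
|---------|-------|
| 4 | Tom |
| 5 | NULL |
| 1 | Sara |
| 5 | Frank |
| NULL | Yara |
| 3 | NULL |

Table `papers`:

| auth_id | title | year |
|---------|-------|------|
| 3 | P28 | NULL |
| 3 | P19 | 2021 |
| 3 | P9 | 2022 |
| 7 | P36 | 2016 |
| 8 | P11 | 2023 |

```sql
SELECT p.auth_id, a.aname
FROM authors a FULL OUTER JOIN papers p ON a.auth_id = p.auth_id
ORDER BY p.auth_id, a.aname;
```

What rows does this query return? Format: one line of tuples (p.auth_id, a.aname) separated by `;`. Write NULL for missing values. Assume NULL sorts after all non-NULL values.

FULL OUTER JOIN keeps every row from both sides; unmatched rows get NULL for the other side's columns.
Matching on a.auth_id = p.auth_id. A NULL in a compared column never satisfies the condition.
Matched pairs: 3; unmatched a rows kept: 5; unmatched p rows kept: 2.

(3, NULL); (3, NULL); (3, NULL); (7, NULL); (8, NULL); (NULL, Frank); (NULL, Sara); (NULL, Tom); (NULL, Yara); (NULL, NULL)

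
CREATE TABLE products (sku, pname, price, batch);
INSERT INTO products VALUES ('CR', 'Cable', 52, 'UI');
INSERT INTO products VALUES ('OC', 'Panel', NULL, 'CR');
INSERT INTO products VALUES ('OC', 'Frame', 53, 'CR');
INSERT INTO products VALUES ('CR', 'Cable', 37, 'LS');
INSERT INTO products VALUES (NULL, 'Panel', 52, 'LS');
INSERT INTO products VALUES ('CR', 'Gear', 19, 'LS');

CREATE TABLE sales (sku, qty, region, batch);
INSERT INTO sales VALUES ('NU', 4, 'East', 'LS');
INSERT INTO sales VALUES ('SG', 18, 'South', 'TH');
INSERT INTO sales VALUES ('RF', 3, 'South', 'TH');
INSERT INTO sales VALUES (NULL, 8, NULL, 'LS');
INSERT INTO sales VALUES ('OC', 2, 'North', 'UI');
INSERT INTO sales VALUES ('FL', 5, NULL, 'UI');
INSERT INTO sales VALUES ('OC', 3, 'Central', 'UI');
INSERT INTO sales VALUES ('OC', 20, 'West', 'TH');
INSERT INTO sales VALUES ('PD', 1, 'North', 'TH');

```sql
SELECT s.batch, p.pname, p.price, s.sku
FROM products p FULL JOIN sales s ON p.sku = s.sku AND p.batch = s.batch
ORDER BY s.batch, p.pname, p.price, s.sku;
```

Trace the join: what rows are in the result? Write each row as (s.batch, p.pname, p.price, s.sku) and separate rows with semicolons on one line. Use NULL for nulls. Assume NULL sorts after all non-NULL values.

(LS, NULL, NULL, NU); (LS, NULL, NULL, NULL); (TH, NULL, NULL, OC); (TH, NULL, NULL, PD); (TH, NULL, NULL, RF); (TH, NULL, NULL, SG); (UI, NULL, NULL, FL); (UI, NULL, NULL, OC); (UI, NULL, NULL, OC); (NULL, Cable, 37, NULL); (NULL, Cable, 52, NULL); (NULL, Frame, 53, NULL); (NULL, Gear, 19, NULL); (NULL, Panel, 52, NULL); (NULL, Panel, NULL, NULL)

FULL OUTER JOIN keeps every row from both sides; unmatched rows get NULL for the other side's columns.
Matching on p.sku = s.sku AND p.batch = s.batch. A NULL in a compared column never satisfies the condition.
- sku=CR, batch=UI: no s row matches, row kept with s columns NULL.
- sku=OC, batch=CR: no s row matches, row kept with s columns NULL.
- sku=OC, batch=CR: no s row matches, row kept with s columns NULL.
- sku=CR, batch=LS: no s row matches, row kept with s columns NULL.
- sku=NULL, batch=LS: no s row matches, row kept with s columns NULL.
- sku=CR, batch=LS: no s row matches, row kept with s columns NULL.
- 9 row(s) from s found no p partner → padded with NULL.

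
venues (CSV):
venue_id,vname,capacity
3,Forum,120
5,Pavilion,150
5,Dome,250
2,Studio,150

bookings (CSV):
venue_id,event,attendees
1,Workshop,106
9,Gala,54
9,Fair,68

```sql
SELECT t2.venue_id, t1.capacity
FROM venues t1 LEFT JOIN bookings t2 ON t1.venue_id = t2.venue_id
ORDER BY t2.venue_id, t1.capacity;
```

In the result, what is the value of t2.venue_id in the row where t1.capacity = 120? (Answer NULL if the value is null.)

NULL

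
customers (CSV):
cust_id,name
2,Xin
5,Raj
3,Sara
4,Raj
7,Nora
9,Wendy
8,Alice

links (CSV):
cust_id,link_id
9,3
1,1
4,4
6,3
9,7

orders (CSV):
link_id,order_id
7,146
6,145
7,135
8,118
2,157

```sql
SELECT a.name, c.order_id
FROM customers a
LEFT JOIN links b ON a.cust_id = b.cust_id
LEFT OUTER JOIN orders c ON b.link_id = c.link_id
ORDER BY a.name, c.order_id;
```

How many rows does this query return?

9

Joins associate left-to-right: customers LEFT JOIN links on cust_id gives 8 intermediate row(s).
Then LEFT JOIN `orders c` on link_id: each of those 8 rows is kept; rows whose b.link_id has no match in c get NULL for c's columns.
Result: 9 row(s).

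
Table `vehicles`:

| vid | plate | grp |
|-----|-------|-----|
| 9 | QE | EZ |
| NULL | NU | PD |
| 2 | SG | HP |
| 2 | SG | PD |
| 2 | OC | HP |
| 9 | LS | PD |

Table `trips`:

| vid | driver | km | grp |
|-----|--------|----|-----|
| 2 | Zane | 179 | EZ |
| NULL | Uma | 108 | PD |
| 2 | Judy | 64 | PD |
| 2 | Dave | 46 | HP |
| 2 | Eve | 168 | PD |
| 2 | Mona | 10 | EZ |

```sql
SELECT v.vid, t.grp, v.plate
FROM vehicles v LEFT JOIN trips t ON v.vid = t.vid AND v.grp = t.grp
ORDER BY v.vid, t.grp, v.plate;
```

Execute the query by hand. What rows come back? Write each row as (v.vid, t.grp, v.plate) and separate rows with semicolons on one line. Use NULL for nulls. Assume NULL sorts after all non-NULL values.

(2, HP, OC); (2, HP, SG); (2, PD, SG); (2, PD, SG); (9, NULL, LS); (9, NULL, QE); (NULL, NULL, NU)

LEFT JOIN keeps every row from `vehicles`; unmatched rows get NULL for `trips`'s columns.
Matching on v.vid = t.vid AND v.grp = t.grp. A NULL in a compared column never satisfies the condition.
- v row (vid=9, grp=EZ): no match → kept, t columns NULL.
- v row (vid=NULL, grp=PD): no match → kept, t columns NULL.
- v row (vid=2, grp=HP): matches 1 t row(s) → 1 output row(s).
- v row (vid=2, grp=PD): matches 2 t row(s) → 2 output row(s).
- v row (vid=2, grp=HP): matches 1 t row(s) → 1 output row(s).
- v row (vid=9, grp=PD): no match → kept, t columns NULL.
After projecting and ordering:
v.vid | t.grp | v.plate
2 | HP | OC
2 | HP | SG
2 | PD | SG
2 | PD | SG
9 | NULL | LS
9 | NULL | QE
NULL | NULL | NU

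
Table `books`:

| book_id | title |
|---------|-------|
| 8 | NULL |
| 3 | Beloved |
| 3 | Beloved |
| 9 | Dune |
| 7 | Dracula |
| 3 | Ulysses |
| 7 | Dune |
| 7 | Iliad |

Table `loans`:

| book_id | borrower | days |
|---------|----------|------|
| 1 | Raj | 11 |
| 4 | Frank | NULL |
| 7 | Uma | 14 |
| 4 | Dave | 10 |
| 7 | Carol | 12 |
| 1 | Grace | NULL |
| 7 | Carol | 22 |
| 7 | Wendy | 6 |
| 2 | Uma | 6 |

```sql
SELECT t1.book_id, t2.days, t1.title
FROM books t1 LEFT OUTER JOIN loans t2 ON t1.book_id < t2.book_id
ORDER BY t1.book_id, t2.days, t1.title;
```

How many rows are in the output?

23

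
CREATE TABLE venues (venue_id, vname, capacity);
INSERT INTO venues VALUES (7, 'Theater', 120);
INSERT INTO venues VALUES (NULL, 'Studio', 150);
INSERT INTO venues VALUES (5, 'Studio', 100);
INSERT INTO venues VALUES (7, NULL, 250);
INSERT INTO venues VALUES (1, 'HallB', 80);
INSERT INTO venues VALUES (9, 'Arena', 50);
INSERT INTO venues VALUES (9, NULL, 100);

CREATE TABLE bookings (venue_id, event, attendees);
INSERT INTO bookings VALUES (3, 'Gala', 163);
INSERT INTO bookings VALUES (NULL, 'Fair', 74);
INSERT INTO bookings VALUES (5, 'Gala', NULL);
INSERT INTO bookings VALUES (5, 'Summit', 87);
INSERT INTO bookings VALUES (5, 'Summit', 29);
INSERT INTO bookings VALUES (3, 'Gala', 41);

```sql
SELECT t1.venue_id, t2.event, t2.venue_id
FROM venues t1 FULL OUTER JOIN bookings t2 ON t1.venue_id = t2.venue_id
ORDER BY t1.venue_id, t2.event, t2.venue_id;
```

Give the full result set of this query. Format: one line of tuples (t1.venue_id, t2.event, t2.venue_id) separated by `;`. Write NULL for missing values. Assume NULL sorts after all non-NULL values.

(1, NULL, NULL); (5, Gala, 5); (5, Summit, 5); (5, Summit, 5); (7, NULL, NULL); (7, NULL, NULL); (9, NULL, NULL); (9, NULL, NULL); (NULL, Fair, NULL); (NULL, Gala, 3); (NULL, Gala, 3); (NULL, NULL, NULL)

FULL OUTER JOIN keeps every row from both sides; unmatched rows get NULL for the other side's columns.
Matching on t1.venue_id = t2.venue_id. A NULL in a compared column never satisfies the condition.
- t1 (venue_id=7) has no partner → padded with NULL.
- t1 (venue_id=NULL) has no partner → padded with NULL.
- t1 (venue_id=5) pairs with 3 row(s) of t2.
- t1 (venue_id=7) has no partner → padded with NULL.
- t1 (venue_id=1) has no partner → padded with NULL.
- t1 (venue_id=9) has no partner → padded with NULL.
- t1 (venue_id=9) has no partner → padded with NULL.
- 3 t2 row(s) had no t1 match → kept, t1 columns NULL.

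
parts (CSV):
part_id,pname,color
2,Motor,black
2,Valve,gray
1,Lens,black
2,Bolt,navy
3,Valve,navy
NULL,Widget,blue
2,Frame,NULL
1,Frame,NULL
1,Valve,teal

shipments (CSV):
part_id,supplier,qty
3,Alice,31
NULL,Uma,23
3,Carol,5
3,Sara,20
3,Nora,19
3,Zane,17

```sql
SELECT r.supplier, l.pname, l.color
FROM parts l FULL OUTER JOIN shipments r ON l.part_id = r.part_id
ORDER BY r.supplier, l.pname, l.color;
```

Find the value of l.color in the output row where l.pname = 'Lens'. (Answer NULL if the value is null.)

black

FULL OUTER JOIN keeps every row from both sides; unmatched rows get NULL for the other side's columns.
Matching on l.part_id = r.part_id. A NULL in a compared column never satisfies the condition.
- part_id=2: no r row matches, row kept with r columns NULL.
- part_id=2: no r row matches, row kept with r columns NULL.
- part_id=1: no r row matches, row kept with r columns NULL.
- part_id=2: no r row matches, row kept with r columns NULL.
- part_id=3: 5 matching r row(s), so 5 row(s) emitted.
- part_id=NULL: no r row matches, row kept with r columns NULL.
- part_id=2: no r row matches, row kept with r columns NULL.
- part_id=1: no r row matches, row kept with r columns NULL.
- part_id=1: no r row matches, row kept with r columns NULL.
- plus 1 unmatched r row(s), each kept with NULL l columns.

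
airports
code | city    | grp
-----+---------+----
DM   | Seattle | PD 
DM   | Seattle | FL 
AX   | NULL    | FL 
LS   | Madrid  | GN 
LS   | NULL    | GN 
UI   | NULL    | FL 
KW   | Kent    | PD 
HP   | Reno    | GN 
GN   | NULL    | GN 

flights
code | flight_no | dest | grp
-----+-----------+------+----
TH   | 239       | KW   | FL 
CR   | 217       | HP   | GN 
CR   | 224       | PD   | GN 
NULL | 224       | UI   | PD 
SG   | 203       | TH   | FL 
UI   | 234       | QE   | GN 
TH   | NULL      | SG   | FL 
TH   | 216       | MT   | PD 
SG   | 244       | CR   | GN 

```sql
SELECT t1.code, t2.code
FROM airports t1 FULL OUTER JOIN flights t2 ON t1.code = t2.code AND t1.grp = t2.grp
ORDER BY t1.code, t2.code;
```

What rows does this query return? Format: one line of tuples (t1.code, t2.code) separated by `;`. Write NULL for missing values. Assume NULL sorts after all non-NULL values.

(AX, NULL); (DM, NULL); (DM, NULL); (GN, NULL); (HP, NULL); (KW, NULL); (LS, NULL); (LS, NULL); (UI, NULL); (NULL, CR); (NULL, CR); (NULL, SG); (NULL, SG); (NULL, TH); (NULL, TH); (NULL, TH); (NULL, UI); (NULL, NULL)

FULL OUTER JOIN keeps every row from both sides; unmatched rows get NULL for the other side's columns.
Matching on t1.code = t2.code AND t1.grp = t2.grp. A NULL in a compared column never satisfies the condition.
- t1[0] code=DM, grp=PD → no match; kept with NULLs on the t2 side.
- t1[1] code=DM, grp=FL → no match; kept with NULLs on the t2 side.
- t1[2] code=AX, grp=FL → no match; kept with NULLs on the t2 side.
- t1[3] code=LS, grp=GN → no match; kept with NULLs on the t2 side.
- t1[4] code=LS, grp=GN → no match; kept with NULLs on the t2 side.
- t1[5] code=UI, grp=FL → no match; kept with NULLs on the t2 side.
- t1[6] code=KW, grp=PD → no match; kept with NULLs on the t2 side.
- t1[7] code=HP, grp=GN → no match; kept with NULLs on the t2 side.
- t1[8] code=GN, grp=GN → no match; kept with NULLs on the t2 side.
- plus 9 unmatched t2 row(s), each kept with NULL t1 columns.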